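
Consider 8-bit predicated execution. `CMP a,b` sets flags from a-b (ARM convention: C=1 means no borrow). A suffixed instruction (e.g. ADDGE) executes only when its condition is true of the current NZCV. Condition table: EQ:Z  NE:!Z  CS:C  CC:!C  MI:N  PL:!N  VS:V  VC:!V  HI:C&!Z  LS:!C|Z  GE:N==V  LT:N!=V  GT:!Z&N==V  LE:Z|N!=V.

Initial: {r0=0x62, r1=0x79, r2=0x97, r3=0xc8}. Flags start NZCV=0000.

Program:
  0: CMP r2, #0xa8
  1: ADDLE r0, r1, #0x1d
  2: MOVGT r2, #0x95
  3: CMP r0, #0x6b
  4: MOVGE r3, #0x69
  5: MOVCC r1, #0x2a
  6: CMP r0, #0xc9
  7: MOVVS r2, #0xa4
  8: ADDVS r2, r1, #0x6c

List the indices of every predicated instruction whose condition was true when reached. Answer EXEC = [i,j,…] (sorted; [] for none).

0: ✓ CMP  NZCV=1000
1: ✓ ADDLE  r0←0x96
2: · MOVGT
3: ✓ CMP  NZCV=0011
4: · MOVGE
5: · MOVCC
6: ✓ CMP  NZCV=1000
7: · MOVVS
8: · ADDVS

EXEC = [1]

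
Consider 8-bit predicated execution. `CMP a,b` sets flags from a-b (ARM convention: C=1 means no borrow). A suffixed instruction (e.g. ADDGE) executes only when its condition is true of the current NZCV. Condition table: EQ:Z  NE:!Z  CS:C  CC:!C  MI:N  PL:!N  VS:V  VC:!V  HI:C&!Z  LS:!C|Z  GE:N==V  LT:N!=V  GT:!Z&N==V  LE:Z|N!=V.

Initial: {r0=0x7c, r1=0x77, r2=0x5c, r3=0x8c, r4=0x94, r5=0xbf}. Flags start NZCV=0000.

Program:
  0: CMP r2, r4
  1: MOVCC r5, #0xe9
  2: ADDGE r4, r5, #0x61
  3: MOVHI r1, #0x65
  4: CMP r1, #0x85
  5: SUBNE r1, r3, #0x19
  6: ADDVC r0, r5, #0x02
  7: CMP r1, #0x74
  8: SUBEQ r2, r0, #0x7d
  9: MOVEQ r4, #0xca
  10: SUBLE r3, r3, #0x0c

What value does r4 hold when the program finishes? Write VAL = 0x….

0: ✓ CMP  NZCV=1001
1: ✓ MOVCC  r5←0xe9
2: ✓ ADDGE  r4←0x4a
3: · MOVHI
4: ✓ CMP  NZCV=1001
5: ✓ SUBNE  r1←0x73
6: · ADDVC
7: ✓ CMP  NZCV=1000
8: · SUBEQ
9: · MOVEQ
10: ✓ SUBLE  r3←0x80

VAL = 0x4a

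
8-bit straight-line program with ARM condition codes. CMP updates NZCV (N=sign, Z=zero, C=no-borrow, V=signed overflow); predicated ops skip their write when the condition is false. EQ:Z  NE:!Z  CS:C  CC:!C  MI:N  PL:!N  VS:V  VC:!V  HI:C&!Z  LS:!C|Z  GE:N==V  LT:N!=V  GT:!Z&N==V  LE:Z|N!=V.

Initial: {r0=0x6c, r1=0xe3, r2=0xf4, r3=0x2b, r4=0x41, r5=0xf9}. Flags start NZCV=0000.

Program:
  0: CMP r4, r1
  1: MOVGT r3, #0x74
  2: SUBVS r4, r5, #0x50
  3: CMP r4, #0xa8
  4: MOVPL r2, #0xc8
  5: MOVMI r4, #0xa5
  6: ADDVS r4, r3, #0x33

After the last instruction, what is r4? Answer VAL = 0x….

VAL = 0xa7

[0] flags=0000 → (cmp)
[1] flags=0000 GT?T → r3=0x74
[2] flags=0000 VS?F → skip
[3] flags=1001 → (cmp)
[4] flags=1001 PL?F → skip
[5] flags=1001 MI?T → r4=0xa5
[6] flags=1001 VS?T → r4=0xa7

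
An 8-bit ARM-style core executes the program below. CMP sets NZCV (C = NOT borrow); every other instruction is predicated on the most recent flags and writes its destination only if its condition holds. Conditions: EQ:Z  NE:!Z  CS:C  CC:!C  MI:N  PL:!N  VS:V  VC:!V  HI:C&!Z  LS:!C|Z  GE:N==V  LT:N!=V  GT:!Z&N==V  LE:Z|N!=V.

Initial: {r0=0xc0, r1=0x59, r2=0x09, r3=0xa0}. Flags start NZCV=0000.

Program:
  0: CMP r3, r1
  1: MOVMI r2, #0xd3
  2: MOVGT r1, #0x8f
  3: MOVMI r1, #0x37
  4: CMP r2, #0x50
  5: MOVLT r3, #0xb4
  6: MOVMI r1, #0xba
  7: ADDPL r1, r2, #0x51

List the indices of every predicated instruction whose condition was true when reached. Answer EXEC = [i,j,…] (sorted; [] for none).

[0] flags=0011 → (cmp)
[1] flags=0011 MI?F → skip
[2] flags=0011 GT?F → skip
[3] flags=0011 MI?F → skip
[4] flags=1000 → (cmp)
[5] flags=1000 LT?T → r3=0xb4
[6] flags=1000 MI?T → r1=0xba
[7] flags=1000 PL?F → skip

EXEC = [5,6]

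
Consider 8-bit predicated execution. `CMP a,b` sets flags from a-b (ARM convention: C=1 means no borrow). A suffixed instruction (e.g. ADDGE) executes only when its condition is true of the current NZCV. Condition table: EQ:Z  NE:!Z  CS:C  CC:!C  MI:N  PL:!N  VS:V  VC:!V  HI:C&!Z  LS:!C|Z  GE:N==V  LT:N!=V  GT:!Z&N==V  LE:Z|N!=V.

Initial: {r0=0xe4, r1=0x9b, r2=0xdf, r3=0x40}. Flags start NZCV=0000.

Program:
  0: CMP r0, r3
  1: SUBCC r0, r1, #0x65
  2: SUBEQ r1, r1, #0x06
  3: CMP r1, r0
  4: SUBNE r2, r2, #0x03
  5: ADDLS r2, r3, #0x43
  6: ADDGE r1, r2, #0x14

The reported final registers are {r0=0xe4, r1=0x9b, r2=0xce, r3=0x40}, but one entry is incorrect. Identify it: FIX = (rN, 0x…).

0: ✓ CMP  NZCV=1010
1: · SUBCC
2: · SUBEQ
3: ✓ CMP  NZCV=1000
4: ✓ SUBNE  r2←0xdc
5: ✓ ADDLS  r2←0x83
6: · ADDGE

FIX = (r2, 0x83)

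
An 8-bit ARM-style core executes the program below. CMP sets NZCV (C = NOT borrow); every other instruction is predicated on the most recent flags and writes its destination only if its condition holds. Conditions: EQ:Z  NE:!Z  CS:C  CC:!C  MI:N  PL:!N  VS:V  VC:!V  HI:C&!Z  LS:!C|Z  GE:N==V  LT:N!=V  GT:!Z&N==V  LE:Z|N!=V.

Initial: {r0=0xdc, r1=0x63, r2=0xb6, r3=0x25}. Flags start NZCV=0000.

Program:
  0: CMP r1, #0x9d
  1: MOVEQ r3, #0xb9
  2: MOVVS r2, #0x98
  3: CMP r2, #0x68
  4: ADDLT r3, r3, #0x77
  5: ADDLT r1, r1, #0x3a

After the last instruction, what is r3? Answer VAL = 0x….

VAL = 0x9c

0: ✓ CMP  NZCV=1001
1: · MOVEQ
2: ✓ MOVVS  r2←0x98
3: ✓ CMP  NZCV=0011
4: ✓ ADDLT  r3←0x9c
5: ✓ ADDLT  r1←0x9d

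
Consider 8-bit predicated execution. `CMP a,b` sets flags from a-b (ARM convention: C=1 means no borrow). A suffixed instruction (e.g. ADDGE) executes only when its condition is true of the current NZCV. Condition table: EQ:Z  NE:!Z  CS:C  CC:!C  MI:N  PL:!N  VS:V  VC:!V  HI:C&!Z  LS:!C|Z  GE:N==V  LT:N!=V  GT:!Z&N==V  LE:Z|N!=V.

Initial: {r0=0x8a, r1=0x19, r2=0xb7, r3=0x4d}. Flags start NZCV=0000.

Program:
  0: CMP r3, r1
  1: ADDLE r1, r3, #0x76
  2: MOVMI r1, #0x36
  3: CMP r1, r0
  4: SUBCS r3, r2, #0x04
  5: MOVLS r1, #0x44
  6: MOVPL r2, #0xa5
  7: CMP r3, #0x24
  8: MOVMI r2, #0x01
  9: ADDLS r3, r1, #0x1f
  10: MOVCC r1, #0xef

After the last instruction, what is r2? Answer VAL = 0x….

VAL = 0xb7

0: ✓ CMP  NZCV=0010
1: · ADDLE
2: · MOVMI
3: ✓ CMP  NZCV=1001
4: · SUBCS
5: ✓ MOVLS  r1←0x44
6: · MOVPL
7: ✓ CMP  NZCV=0010
8: · MOVMI
9: · ADDLS
10: · MOVCC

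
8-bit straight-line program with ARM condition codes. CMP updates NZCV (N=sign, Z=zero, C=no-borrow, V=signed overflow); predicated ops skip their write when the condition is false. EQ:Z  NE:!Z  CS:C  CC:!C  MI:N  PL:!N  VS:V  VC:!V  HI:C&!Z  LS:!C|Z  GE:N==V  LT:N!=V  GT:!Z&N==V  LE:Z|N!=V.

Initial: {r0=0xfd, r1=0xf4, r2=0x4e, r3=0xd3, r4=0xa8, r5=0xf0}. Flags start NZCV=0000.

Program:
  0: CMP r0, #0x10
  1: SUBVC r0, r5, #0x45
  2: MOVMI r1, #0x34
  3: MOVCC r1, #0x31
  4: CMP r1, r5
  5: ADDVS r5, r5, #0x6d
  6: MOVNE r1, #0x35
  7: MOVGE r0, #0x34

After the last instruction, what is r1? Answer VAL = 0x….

0: ✓ CMP  NZCV=1010
1: ✓ SUBVC  r0←0xab
2: ✓ MOVMI  r1←0x34
3: · MOVCC
4: ✓ CMP  NZCV=0000
5: · ADDVS
6: ✓ MOVNE  r1←0x35
7: ✓ MOVGE  r0←0x34

VAL = 0x35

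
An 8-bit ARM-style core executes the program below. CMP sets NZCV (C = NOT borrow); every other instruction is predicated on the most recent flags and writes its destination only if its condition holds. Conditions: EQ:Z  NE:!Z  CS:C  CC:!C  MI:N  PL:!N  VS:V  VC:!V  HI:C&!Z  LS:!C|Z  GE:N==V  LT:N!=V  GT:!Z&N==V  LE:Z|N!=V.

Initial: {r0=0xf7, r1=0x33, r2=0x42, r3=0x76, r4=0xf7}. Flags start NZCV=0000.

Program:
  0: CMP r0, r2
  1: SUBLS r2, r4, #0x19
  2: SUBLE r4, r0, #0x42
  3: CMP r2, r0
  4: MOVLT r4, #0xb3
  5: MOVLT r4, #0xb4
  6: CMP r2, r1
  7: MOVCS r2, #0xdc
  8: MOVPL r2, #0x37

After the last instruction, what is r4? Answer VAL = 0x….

[0] flags=1010 → (cmp)
[1] flags=1010 LS?F → skip
[2] flags=1010 LE?T → r4=0xb5
[3] flags=0000 → (cmp)
[4] flags=0000 LT?F → skip
[5] flags=0000 LT?F → skip
[6] flags=0010 → (cmp)
[7] flags=0010 CS?T → r2=0xdc
[8] flags=0010 PL?T → r2=0x37

VAL = 0xb5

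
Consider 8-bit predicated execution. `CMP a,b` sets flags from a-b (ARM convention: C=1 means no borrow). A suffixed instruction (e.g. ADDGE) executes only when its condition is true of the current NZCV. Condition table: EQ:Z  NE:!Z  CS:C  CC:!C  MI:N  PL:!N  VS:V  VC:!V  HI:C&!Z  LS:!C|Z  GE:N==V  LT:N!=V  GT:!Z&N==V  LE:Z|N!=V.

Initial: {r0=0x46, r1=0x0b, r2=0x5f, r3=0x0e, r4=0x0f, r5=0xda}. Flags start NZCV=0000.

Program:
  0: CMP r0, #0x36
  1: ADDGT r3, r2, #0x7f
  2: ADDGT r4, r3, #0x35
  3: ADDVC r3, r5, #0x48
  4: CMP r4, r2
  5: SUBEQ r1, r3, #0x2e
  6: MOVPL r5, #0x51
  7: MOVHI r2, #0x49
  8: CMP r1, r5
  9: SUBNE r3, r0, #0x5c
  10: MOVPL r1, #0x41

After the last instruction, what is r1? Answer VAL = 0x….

VAL = 0x41

[0] flags=0010 → (cmp)
[1] flags=0010 GT?T → r3=0xde
[2] flags=0010 GT?T → r4=0x13
[3] flags=0010 VC?T → r3=0x22
[4] flags=1000 → (cmp)
[5] flags=1000 EQ?F → skip
[6] flags=1000 PL?F → skip
[7] flags=1000 HI?F → skip
[8] flags=0000 → (cmp)
[9] flags=0000 NE?T → r3=0xea
[10] flags=0000 PL?T → r1=0x41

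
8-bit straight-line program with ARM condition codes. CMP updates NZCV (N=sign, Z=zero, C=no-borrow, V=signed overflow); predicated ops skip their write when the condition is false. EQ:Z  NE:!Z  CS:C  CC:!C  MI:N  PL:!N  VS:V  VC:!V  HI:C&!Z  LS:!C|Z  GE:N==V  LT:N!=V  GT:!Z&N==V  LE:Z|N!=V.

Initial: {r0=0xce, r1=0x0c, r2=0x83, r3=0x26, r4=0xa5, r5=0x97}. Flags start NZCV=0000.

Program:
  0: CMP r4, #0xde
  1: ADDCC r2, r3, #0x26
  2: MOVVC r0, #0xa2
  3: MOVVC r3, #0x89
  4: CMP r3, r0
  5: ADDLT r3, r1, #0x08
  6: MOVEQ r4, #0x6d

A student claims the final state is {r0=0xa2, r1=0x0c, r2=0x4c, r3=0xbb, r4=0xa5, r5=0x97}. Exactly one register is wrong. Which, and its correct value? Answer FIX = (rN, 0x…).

[0] flags=1000 → (cmp)
[1] flags=1000 CC?T → r2=0x4c
[2] flags=1000 VC?T → r0=0xa2
[3] flags=1000 VC?T → r3=0x89
[4] flags=1000 → (cmp)
[5] flags=1000 LT?T → r3=0x14
[6] flags=1000 EQ?F → skip

FIX = (r3, 0x14)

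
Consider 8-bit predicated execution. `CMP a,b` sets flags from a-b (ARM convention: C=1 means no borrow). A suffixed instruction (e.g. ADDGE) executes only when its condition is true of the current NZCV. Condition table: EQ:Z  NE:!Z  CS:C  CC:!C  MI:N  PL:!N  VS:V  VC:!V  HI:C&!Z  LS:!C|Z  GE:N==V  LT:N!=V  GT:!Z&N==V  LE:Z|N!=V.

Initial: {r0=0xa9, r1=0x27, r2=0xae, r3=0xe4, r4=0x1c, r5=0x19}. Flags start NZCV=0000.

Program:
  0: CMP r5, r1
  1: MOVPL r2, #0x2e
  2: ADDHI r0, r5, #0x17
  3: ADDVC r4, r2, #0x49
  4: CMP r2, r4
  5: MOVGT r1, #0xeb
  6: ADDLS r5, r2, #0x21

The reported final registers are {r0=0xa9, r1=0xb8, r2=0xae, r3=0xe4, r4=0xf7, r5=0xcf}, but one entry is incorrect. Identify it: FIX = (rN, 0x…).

[0] flags=1000 → (cmp)
[1] flags=1000 PL?F → skip
[2] flags=1000 HI?F → skip
[3] flags=1000 VC?T → r4=0xf7
[4] flags=1000 → (cmp)
[5] flags=1000 GT?F → skip
[6] flags=1000 LS?T → r5=0xcf

FIX = (r1, 0x27)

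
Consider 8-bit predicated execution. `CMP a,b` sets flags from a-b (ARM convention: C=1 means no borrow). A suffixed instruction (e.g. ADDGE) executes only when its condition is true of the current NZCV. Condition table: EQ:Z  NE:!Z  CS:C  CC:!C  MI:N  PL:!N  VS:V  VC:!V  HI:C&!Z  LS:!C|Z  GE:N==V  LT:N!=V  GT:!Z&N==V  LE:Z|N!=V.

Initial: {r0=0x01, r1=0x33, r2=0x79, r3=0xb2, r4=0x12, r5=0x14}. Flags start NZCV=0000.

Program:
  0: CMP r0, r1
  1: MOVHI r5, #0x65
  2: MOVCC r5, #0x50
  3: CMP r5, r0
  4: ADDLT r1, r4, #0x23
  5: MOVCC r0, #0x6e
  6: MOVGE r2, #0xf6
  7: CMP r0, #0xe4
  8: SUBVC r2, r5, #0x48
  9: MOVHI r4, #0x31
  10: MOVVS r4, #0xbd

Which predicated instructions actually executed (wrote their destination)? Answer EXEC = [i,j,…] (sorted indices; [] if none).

EXEC = [2,6,8]

[0] flags=1000 → (cmp)
[1] flags=1000 HI?F → skip
[2] flags=1000 CC?T → r5=0x50
[3] flags=0010 → (cmp)
[4] flags=0010 LT?F → skip
[5] flags=0010 CC?F → skip
[6] flags=0010 GE?T → r2=0xf6
[7] flags=0000 → (cmp)
[8] flags=0000 VC?T → r2=0x08
[9] flags=0000 HI?F → skip
[10] flags=0000 VS?F → skip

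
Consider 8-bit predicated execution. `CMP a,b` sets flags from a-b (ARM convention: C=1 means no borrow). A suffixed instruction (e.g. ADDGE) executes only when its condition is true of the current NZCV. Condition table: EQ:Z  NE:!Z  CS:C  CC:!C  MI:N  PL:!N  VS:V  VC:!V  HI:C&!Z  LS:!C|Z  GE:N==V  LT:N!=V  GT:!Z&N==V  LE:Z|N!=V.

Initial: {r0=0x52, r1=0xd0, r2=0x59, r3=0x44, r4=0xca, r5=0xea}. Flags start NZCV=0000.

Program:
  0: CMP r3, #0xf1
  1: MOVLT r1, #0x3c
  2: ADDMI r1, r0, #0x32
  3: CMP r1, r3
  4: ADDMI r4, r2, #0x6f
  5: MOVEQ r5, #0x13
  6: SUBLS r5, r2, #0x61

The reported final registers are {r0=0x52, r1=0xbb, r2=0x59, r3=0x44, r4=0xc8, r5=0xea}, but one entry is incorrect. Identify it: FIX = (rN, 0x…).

0: ✓ CMP  NZCV=0000
1: · MOVLT
2: · ADDMI
3: ✓ CMP  NZCV=1010
4: ✓ ADDMI  r4←0xc8
5: · MOVEQ
6: · SUBLS

FIX = (r1, 0xd0)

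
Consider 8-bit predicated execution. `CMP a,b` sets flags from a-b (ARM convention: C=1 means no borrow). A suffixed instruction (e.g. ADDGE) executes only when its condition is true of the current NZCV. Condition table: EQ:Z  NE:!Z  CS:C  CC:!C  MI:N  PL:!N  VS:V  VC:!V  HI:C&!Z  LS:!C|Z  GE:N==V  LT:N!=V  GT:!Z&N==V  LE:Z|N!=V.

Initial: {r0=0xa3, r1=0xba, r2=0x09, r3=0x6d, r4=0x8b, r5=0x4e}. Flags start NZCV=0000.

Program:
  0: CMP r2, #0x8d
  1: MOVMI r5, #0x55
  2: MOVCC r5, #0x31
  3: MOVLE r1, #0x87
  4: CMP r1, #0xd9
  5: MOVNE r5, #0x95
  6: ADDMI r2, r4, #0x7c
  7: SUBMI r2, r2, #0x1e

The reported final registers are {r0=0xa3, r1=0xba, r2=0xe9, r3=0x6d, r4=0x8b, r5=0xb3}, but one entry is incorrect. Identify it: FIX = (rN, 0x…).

FIX = (r5, 0x95)

0: ✓ CMP  NZCV=0000
1: · MOVMI
2: ✓ MOVCC  r5←0x31
3: · MOVLE
4: ✓ CMP  NZCV=1000
5: ✓ MOVNE  r5←0x95
6: ✓ ADDMI  r2←0x07
7: ✓ SUBMI  r2←0xe9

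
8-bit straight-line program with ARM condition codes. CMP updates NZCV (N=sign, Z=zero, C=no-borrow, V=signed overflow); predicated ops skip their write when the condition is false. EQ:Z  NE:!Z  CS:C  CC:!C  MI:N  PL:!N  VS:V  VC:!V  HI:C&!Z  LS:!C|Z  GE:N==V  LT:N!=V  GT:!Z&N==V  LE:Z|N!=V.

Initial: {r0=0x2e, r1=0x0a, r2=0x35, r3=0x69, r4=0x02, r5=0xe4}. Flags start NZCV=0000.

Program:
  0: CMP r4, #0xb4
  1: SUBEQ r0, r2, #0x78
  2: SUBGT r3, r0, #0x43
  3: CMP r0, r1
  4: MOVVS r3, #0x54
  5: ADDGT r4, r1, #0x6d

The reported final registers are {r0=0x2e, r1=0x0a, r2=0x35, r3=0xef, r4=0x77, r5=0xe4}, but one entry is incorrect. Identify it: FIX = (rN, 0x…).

FIX = (r3, 0xeb)

[0] flags=0000 → (cmp)
[1] flags=0000 EQ?F → skip
[2] flags=0000 GT?T → r3=0xeb
[3] flags=0010 → (cmp)
[4] flags=0010 VS?F → skip
[5] flags=0010 GT?T → r4=0x77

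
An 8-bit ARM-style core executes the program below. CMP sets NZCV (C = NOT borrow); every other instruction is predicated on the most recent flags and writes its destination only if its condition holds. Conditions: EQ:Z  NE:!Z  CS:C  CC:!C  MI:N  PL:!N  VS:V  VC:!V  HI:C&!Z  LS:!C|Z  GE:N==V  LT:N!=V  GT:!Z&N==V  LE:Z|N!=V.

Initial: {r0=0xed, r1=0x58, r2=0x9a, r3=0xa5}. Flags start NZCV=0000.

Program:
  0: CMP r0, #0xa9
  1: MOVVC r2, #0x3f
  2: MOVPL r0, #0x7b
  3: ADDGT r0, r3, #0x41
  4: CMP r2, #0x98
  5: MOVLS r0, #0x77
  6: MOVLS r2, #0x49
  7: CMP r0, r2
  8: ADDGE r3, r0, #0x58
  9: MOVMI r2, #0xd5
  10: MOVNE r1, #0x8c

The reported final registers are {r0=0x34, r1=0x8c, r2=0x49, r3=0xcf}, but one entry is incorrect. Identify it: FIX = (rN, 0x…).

FIX = (r0, 0x77)

[0] flags=0010 → (cmp)
[1] flags=0010 VC?T → r2=0x3f
[2] flags=0010 PL?T → r0=0x7b
[3] flags=0010 GT?T → r0=0xe6
[4] flags=1001 → (cmp)
[5] flags=1001 LS?T → r0=0x77
[6] flags=1001 LS?T → r2=0x49
[7] flags=0010 → (cmp)
[8] flags=0010 GE?T → r3=0xcf
[9] flags=0010 MI?F → skip
[10] flags=0010 NE?T → r1=0x8c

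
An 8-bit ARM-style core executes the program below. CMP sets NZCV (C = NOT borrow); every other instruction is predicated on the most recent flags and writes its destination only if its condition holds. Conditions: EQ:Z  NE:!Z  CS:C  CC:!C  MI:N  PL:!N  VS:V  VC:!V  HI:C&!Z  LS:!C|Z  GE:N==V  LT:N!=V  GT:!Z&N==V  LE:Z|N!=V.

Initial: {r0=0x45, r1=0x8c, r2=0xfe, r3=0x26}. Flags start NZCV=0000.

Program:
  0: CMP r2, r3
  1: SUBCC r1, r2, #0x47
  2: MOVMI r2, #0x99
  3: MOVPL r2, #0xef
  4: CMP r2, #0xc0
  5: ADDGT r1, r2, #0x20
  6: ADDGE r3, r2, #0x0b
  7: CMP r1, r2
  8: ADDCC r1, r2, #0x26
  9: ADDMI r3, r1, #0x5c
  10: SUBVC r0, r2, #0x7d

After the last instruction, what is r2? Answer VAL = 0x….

0: ✓ CMP  NZCV=1010
1: · SUBCC
2: ✓ MOVMI  r2←0x99
3: · MOVPL
4: ✓ CMP  NZCV=1000
5: · ADDGT
6: · ADDGE
7: ✓ CMP  NZCV=1000
8: ✓ ADDCC  r1←0xbf
9: ✓ ADDMI  r3←0x1b
10: ✓ SUBVC  r0←0x1c

VAL = 0x99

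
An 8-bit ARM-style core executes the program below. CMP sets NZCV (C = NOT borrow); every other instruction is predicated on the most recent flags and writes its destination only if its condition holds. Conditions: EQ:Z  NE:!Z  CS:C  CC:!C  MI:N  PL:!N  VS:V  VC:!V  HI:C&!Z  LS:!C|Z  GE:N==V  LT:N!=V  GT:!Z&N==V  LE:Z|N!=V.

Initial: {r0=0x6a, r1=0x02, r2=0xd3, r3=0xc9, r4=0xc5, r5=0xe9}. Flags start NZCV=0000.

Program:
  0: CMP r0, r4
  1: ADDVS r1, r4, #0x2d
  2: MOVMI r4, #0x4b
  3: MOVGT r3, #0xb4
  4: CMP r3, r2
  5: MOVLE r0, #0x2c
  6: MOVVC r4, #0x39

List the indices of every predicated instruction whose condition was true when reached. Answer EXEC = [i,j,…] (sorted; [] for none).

EXEC = [1,2,3,5,6]

0: ✓ CMP  NZCV=1001
1: ✓ ADDVS  r1←0xf2
2: ✓ MOVMI  r4←0x4b
3: ✓ MOVGT  r3←0xb4
4: ✓ CMP  NZCV=1000
5: ✓ MOVLE  r0←0x2c
6: ✓ MOVVC  r4←0x39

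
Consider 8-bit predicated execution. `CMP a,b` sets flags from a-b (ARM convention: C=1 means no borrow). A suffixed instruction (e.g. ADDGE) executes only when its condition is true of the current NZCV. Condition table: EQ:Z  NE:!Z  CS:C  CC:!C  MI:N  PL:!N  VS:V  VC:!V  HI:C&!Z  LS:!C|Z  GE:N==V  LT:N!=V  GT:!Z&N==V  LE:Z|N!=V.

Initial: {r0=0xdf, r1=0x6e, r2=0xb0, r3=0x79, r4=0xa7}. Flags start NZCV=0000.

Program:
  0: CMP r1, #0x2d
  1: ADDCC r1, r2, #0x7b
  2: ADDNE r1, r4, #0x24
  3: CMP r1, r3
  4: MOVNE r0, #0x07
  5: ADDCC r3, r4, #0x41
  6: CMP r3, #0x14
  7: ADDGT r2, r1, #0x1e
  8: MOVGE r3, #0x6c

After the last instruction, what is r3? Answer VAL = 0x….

0: ✓ CMP  NZCV=0010
1: · ADDCC
2: ✓ ADDNE  r1←0xcb
3: ✓ CMP  NZCV=0011
4: ✓ MOVNE  r0←0x07
5: · ADDCC
6: ✓ CMP  NZCV=0010
7: ✓ ADDGT  r2←0xe9
8: ✓ MOVGE  r3←0x6c

VAL = 0x6c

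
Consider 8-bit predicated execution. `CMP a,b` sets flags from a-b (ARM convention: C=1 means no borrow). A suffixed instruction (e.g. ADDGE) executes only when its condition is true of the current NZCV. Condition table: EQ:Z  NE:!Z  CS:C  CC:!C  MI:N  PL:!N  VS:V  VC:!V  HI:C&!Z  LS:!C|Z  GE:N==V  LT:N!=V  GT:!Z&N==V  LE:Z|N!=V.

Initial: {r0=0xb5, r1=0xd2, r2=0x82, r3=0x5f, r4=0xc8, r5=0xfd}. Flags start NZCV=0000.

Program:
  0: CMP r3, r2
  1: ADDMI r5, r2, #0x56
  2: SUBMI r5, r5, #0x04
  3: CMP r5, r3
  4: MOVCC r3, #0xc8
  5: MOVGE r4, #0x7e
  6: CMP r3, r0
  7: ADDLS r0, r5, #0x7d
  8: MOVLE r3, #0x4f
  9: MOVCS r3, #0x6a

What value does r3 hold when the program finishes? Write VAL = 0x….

VAL = 0x5f

[0] flags=1001 → (cmp)
[1] flags=1001 MI?T → r5=0xd8
[2] flags=1001 MI?T → r5=0xd4
[3] flags=0011 → (cmp)
[4] flags=0011 CC?F → skip
[5] flags=0011 GE?F → skip
[6] flags=1001 → (cmp)
[7] flags=1001 LS?T → r0=0x51
[8] flags=1001 LE?F → skip
[9] flags=1001 CS?F → skip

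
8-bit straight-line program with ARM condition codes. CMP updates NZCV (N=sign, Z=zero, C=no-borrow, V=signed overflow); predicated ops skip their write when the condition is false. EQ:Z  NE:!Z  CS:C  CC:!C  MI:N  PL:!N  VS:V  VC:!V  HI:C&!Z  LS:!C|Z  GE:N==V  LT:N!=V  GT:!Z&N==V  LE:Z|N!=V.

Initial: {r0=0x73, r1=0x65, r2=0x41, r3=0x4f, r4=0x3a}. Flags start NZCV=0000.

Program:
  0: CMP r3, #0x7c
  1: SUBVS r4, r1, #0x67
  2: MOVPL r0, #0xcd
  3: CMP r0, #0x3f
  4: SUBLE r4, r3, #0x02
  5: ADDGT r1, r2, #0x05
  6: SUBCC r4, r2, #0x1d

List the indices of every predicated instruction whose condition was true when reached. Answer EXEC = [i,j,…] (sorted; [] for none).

EXEC = [5]

[0] flags=1000 → (cmp)
[1] flags=1000 VS?F → skip
[2] flags=1000 PL?F → skip
[3] flags=0010 → (cmp)
[4] flags=0010 LE?F → skip
[5] flags=0010 GT?T → r1=0x46
[6] flags=0010 CC?F → skip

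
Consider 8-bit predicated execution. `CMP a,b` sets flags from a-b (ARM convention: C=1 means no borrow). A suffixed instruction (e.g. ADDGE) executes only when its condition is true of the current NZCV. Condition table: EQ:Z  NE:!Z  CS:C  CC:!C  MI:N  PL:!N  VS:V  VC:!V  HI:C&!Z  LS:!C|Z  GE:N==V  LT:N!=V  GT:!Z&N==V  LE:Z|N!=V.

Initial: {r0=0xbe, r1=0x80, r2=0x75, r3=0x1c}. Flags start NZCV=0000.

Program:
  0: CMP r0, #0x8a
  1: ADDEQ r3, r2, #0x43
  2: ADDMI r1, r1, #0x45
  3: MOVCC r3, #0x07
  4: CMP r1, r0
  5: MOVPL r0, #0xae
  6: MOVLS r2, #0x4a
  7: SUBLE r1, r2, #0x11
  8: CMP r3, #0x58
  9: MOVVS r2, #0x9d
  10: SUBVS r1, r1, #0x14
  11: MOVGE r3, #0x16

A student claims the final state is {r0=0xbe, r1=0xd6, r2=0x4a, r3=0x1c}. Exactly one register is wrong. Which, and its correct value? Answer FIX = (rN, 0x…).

FIX = (r1, 0x39)

[0] flags=0010 → (cmp)
[1] flags=0010 EQ?F → skip
[2] flags=0010 MI?F → skip
[3] flags=0010 CC?F → skip
[4] flags=1000 → (cmp)
[5] flags=1000 PL?F → skip
[6] flags=1000 LS?T → r2=0x4a
[7] flags=1000 LE?T → r1=0x39
[8] flags=1000 → (cmp)
[9] flags=1000 VS?F → skip
[10] flags=1000 VS?F → skip
[11] flags=1000 GE?F → skip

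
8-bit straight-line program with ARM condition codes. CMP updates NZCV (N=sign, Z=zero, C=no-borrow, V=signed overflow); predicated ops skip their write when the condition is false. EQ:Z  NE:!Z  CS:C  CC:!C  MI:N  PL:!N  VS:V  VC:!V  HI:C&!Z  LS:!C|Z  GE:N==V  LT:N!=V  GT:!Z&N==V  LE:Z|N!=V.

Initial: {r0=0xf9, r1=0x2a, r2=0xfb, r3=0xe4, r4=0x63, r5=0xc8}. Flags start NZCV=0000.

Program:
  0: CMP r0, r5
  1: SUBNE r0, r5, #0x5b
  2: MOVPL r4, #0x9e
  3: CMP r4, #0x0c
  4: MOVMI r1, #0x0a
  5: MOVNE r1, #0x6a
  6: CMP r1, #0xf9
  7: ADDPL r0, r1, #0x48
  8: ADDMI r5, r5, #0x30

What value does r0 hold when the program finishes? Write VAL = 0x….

[0] flags=0010 → (cmp)
[1] flags=0010 NE?T → r0=0x6d
[2] flags=0010 PL?T → r4=0x9e
[3] flags=1010 → (cmp)
[4] flags=1010 MI?T → r1=0x0a
[5] flags=1010 NE?T → r1=0x6a
[6] flags=0000 → (cmp)
[7] flags=0000 PL?T → r0=0xb2
[8] flags=0000 MI?F → skip

VAL = 0xb2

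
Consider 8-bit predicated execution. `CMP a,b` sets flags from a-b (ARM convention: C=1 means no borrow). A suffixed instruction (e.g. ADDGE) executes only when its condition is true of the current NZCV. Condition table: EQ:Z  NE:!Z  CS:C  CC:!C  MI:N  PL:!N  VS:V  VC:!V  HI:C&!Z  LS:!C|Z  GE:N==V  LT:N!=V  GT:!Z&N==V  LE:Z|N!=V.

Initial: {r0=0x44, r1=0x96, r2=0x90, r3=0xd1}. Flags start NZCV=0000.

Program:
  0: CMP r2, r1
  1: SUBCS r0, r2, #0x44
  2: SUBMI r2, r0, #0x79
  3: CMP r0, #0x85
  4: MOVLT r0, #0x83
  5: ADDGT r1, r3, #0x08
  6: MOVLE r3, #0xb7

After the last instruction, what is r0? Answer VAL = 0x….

VAL = 0x44

0: ✓ CMP  NZCV=1000
1: · SUBCS
2: ✓ SUBMI  r2←0xcb
3: ✓ CMP  NZCV=1001
4: · MOVLT
5: ✓ ADDGT  r1←0xd9
6: · MOVLE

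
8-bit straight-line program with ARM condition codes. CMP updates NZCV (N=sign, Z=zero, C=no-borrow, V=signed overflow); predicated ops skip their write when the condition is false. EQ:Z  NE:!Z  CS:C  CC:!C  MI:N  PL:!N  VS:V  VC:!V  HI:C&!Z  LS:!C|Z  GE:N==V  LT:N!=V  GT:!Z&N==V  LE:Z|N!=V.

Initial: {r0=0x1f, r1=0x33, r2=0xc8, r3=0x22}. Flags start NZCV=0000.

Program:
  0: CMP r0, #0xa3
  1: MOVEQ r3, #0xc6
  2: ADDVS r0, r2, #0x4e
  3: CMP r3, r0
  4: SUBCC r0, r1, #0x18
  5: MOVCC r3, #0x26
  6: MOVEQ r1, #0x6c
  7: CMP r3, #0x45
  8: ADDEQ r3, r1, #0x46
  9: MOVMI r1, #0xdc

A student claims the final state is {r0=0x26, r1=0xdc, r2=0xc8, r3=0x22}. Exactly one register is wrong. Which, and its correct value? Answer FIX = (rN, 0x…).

FIX = (r0, 0x1f)

[0] flags=0000 → (cmp)
[1] flags=0000 EQ?F → skip
[2] flags=0000 VS?F → skip
[3] flags=0010 → (cmp)
[4] flags=0010 CC?F → skip
[5] flags=0010 CC?F → skip
[6] flags=0010 EQ?F → skip
[7] flags=1000 → (cmp)
[8] flags=1000 EQ?F → skip
[9] flags=1000 MI?T → r1=0xdc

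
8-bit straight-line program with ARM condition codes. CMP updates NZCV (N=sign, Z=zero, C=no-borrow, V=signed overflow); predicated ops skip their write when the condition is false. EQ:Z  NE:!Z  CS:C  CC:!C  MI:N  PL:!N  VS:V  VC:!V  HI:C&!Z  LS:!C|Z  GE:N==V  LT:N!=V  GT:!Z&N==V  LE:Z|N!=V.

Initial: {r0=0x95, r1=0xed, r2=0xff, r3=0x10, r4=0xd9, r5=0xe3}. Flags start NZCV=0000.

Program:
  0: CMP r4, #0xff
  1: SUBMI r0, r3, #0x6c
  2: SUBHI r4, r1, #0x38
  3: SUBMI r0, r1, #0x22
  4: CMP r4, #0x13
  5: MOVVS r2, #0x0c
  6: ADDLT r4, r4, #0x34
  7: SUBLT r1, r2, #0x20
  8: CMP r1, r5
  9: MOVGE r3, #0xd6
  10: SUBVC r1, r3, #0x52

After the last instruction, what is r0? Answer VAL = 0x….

VAL = 0xcb

[0] flags=1000 → (cmp)
[1] flags=1000 MI?T → r0=0xa4
[2] flags=1000 HI?F → skip
[3] flags=1000 MI?T → r0=0xcb
[4] flags=1010 → (cmp)
[5] flags=1010 VS?F → skip
[6] flags=1010 LT?T → r4=0x0d
[7] flags=1010 LT?T → r1=0xdf
[8] flags=1000 → (cmp)
[9] flags=1000 GE?F → skip
[10] flags=1000 VC?T → r1=0xbe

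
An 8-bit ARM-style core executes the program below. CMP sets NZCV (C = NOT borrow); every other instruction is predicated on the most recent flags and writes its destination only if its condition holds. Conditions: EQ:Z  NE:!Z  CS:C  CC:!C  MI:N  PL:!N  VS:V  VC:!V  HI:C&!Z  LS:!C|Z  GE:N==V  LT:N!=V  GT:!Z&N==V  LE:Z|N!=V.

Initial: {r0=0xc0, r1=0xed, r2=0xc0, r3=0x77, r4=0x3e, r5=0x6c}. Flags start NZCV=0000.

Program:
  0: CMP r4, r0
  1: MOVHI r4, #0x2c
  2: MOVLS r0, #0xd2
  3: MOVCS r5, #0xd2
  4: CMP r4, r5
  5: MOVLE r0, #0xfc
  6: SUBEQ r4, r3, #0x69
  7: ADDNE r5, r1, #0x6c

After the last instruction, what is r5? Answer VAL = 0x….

0: ✓ CMP  NZCV=0000
1: · MOVHI
2: ✓ MOVLS  r0←0xd2
3: · MOVCS
4: ✓ CMP  NZCV=1000
5: ✓ MOVLE  r0←0xfc
6: · SUBEQ
7: ✓ ADDNE  r5←0x59

VAL = 0x59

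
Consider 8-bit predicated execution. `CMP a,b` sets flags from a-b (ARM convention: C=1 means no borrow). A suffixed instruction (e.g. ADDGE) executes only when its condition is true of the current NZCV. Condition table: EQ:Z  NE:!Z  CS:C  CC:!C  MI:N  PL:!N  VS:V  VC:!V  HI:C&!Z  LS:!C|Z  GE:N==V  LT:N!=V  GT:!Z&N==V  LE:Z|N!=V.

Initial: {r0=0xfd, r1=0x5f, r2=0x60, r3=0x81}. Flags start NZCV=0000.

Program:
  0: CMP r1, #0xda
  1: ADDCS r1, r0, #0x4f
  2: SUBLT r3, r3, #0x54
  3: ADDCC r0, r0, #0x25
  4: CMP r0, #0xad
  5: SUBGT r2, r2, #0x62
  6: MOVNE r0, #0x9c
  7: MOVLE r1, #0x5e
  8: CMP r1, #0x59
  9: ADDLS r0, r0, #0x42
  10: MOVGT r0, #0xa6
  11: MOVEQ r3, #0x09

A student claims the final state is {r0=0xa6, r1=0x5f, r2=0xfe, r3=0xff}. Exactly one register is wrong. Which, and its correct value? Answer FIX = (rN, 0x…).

FIX = (r3, 0x81)

0: ✓ CMP  NZCV=1001
1: · ADDCS
2: · SUBLT
3: ✓ ADDCC  r0←0x22
4: ✓ CMP  NZCV=0000
5: ✓ SUBGT  r2←0xfe
6: ✓ MOVNE  r0←0x9c
7: · MOVLE
8: ✓ CMP  NZCV=0010
9: · ADDLS
10: ✓ MOVGT  r0←0xa6
11: · MOVEQ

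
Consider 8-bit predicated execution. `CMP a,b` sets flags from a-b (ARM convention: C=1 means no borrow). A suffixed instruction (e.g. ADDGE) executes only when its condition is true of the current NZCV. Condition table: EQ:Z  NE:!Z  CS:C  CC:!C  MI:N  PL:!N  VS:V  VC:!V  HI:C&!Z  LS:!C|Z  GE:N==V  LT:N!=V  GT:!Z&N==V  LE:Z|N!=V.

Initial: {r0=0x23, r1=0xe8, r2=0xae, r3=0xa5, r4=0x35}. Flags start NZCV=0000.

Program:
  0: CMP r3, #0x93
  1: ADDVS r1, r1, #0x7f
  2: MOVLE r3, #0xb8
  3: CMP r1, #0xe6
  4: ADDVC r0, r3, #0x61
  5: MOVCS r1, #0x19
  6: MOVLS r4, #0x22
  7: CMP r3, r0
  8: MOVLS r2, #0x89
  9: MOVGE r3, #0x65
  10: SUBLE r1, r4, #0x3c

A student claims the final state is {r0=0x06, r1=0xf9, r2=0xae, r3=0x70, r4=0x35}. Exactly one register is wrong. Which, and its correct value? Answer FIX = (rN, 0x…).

FIX = (r3, 0xa5)

[0] flags=0010 → (cmp)
[1] flags=0010 VS?F → skip
[2] flags=0010 LE?F → skip
[3] flags=0010 → (cmp)
[4] flags=0010 VC?T → r0=0x06
[5] flags=0010 CS?T → r1=0x19
[6] flags=0010 LS?F → skip
[7] flags=1010 → (cmp)
[8] flags=1010 LS?F → skip
[9] flags=1010 GE?F → skip
[10] flags=1010 LE?T → r1=0xf9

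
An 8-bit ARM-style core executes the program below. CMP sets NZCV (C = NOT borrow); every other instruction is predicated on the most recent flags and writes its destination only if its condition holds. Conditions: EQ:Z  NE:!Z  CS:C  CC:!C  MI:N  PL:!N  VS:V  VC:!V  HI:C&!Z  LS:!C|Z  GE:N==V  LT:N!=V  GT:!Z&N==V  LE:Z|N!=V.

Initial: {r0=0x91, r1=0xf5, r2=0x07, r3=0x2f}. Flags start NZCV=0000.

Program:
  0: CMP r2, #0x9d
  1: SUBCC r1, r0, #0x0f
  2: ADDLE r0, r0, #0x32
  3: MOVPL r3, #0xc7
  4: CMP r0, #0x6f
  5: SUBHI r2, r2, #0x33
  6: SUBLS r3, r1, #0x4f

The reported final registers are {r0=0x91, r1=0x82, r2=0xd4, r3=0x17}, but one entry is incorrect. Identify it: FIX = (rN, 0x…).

FIX = (r3, 0xc7)

0: ✓ CMP  NZCV=0000
1: ✓ SUBCC  r1←0x82
2: · ADDLE
3: ✓ MOVPL  r3←0xc7
4: ✓ CMP  NZCV=0011
5: ✓ SUBHI  r2←0xd4
6: · SUBLS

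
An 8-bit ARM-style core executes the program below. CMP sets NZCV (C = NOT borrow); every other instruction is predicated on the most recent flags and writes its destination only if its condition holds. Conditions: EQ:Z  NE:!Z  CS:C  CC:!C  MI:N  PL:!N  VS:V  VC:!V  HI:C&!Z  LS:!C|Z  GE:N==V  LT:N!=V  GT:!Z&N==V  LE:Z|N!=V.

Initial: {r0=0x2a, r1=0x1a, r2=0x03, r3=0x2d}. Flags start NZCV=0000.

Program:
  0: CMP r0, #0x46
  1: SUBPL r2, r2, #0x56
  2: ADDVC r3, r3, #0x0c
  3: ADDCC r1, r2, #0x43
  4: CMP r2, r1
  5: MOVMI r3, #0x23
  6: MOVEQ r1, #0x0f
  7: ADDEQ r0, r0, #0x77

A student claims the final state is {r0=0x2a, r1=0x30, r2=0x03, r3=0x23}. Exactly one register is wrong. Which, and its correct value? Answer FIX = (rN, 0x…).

FIX = (r1, 0x46)

0: ✓ CMP  NZCV=1000
1: · SUBPL
2: ✓ ADDVC  r3←0x39
3: ✓ ADDCC  r1←0x46
4: ✓ CMP  NZCV=1000
5: ✓ MOVMI  r3←0x23
6: · MOVEQ
7: · ADDEQ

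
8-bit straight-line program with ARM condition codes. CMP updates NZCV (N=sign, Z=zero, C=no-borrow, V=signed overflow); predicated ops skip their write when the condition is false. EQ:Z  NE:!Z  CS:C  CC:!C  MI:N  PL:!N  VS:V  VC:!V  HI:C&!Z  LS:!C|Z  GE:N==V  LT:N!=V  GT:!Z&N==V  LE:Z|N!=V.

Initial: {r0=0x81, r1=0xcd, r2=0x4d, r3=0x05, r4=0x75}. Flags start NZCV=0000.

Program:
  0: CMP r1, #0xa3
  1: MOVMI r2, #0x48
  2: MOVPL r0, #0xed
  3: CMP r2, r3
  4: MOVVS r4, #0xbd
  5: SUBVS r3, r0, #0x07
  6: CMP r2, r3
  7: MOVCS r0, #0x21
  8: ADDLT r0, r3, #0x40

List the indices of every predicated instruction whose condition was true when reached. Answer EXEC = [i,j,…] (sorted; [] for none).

[0] flags=0010 → (cmp)
[1] flags=0010 MI?F → skip
[2] flags=0010 PL?T → r0=0xed
[3] flags=0010 → (cmp)
[4] flags=0010 VS?F → skip
[5] flags=0010 VS?F → skip
[6] flags=0010 → (cmp)
[7] flags=0010 CS?T → r0=0x21
[8] flags=0010 LT?F → skip

EXEC = [2,7]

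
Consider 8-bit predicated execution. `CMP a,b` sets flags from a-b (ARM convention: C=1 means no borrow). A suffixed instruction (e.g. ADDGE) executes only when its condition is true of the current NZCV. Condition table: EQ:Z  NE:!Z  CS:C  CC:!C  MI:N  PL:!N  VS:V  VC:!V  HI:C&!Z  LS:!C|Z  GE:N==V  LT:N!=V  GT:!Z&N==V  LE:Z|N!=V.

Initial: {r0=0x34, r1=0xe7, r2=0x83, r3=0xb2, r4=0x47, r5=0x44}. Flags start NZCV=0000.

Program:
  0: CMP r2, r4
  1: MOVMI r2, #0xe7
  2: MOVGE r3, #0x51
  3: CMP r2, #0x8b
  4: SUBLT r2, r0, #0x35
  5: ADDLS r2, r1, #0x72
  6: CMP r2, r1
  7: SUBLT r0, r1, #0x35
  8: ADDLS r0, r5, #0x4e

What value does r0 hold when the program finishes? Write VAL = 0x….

VAL = 0x92

0: ✓ CMP  NZCV=0011
1: · MOVMI
2: · MOVGE
3: ✓ CMP  NZCV=1000
4: ✓ SUBLT  r2←0xff
5: ✓ ADDLS  r2←0x59
6: ✓ CMP  NZCV=0000
7: · SUBLT
8: ✓ ADDLS  r0←0x92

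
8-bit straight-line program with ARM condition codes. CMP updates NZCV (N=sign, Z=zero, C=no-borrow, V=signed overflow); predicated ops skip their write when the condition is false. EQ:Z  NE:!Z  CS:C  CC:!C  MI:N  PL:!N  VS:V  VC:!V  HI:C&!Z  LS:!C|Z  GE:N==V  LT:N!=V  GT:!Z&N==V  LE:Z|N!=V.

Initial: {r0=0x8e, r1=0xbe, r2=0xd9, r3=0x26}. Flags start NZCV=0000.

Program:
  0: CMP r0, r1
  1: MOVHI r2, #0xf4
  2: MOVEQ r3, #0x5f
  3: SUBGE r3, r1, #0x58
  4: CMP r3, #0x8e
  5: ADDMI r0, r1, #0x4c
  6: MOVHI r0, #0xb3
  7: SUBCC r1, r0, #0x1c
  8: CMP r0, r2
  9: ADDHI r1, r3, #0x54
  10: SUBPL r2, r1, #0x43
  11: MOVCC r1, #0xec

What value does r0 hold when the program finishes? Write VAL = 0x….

[0] flags=1000 → (cmp)
[1] flags=1000 HI?F → skip
[2] flags=1000 EQ?F → skip
[3] flags=1000 GE?F → skip
[4] flags=1001 → (cmp)
[5] flags=1001 MI?T → r0=0x0a
[6] flags=1001 HI?F → skip
[7] flags=1001 CC?T → r1=0xee
[8] flags=0000 → (cmp)
[9] flags=0000 HI?F → skip
[10] flags=0000 PL?T → r2=0xab
[11] flags=0000 CC?T → r1=0xec

VAL = 0x0a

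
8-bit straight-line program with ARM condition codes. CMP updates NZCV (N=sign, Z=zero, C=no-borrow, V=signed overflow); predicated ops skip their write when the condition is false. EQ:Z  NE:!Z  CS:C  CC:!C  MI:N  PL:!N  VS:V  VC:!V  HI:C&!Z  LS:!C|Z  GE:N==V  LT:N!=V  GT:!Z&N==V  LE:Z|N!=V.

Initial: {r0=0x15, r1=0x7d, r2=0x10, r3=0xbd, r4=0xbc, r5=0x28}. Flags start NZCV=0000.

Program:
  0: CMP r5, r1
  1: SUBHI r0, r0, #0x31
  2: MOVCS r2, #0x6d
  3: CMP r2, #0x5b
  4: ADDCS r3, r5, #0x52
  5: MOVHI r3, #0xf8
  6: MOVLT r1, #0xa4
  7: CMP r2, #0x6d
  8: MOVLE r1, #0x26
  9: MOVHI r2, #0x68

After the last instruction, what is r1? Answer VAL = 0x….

0: ✓ CMP  NZCV=1000
1: · SUBHI
2: · MOVCS
3: ✓ CMP  NZCV=1000
4: · ADDCS
5: · MOVHI
6: ✓ MOVLT  r1←0xa4
7: ✓ CMP  NZCV=1000
8: ✓ MOVLE  r1←0x26
9: · MOVHI

VAL = 0x26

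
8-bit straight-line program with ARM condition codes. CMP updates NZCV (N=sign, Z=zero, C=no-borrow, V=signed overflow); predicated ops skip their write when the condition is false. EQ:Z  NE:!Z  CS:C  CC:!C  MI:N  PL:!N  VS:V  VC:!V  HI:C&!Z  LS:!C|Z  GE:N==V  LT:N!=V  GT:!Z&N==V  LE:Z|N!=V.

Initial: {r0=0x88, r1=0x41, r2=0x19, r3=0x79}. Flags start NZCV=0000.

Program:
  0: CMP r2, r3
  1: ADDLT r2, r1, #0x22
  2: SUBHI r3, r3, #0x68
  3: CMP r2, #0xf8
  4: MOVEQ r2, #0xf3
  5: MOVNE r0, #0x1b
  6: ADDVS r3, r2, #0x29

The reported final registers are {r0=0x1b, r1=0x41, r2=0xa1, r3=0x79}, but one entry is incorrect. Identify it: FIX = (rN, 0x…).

[0] flags=1000 → (cmp)
[1] flags=1000 LT?T → r2=0x63
[2] flags=1000 HI?F → skip
[3] flags=0000 → (cmp)
[4] flags=0000 EQ?F → skip
[5] flags=0000 NE?T → r0=0x1b
[6] flags=0000 VS?F → skip

FIX = (r2, 0x63)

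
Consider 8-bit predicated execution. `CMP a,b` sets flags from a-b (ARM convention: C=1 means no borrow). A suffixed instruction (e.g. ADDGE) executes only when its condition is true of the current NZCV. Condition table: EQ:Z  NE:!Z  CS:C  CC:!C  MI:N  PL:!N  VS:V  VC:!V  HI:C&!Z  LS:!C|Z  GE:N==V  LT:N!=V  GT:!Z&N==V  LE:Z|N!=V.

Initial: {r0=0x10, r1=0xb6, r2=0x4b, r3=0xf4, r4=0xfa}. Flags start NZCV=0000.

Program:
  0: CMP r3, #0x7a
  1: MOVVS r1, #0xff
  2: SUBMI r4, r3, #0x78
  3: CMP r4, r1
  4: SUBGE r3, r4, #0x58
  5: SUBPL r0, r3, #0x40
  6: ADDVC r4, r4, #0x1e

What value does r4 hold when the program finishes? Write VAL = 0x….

[0] flags=0011 → (cmp)
[1] flags=0011 VS?T → r1=0xff
[2] flags=0011 MI?F → skip
[3] flags=1000 → (cmp)
[4] flags=1000 GE?F → skip
[5] flags=1000 PL?F → skip
[6] flags=1000 VC?T → r4=0x18

VAL = 0x18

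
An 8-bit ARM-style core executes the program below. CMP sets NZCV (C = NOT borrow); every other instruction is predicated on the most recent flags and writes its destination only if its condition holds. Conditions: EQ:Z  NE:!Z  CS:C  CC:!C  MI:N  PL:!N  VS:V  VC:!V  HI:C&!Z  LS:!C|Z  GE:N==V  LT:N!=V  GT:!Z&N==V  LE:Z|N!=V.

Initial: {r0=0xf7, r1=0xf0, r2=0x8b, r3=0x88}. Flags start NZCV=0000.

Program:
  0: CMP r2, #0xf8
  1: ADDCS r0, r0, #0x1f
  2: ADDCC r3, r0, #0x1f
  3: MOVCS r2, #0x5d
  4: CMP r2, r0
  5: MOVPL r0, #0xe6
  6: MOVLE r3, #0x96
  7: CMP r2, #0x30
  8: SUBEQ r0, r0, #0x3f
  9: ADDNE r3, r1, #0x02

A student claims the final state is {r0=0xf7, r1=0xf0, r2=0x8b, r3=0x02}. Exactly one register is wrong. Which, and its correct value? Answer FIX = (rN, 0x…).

0: ✓ CMP  NZCV=1000
1: · ADDCS
2: ✓ ADDCC  r3←0x16
3: · MOVCS
4: ✓ CMP  NZCV=1000
5: · MOVPL
6: ✓ MOVLE  r3←0x96
7: ✓ CMP  NZCV=0011
8: · SUBEQ
9: ✓ ADDNE  r3←0xf2

FIX = (r3, 0xf2)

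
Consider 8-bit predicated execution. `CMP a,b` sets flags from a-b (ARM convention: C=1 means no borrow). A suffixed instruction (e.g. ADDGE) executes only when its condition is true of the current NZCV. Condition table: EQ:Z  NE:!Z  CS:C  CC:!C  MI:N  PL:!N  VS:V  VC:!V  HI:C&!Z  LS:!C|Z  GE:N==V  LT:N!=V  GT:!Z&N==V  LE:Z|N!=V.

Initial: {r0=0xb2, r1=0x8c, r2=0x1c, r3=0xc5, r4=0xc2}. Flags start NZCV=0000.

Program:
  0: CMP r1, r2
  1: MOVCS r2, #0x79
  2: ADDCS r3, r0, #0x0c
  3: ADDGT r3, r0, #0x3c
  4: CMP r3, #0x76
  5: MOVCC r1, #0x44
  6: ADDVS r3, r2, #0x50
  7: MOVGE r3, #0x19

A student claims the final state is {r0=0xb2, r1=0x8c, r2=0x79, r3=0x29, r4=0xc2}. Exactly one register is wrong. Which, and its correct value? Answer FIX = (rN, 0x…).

0: ✓ CMP  NZCV=0011
1: ✓ MOVCS  r2←0x79
2: ✓ ADDCS  r3←0xbe
3: · ADDGT
4: ✓ CMP  NZCV=0011
5: · MOVCC
6: ✓ ADDVS  r3←0xc9
7: · MOVGE

FIX = (r3, 0xc9)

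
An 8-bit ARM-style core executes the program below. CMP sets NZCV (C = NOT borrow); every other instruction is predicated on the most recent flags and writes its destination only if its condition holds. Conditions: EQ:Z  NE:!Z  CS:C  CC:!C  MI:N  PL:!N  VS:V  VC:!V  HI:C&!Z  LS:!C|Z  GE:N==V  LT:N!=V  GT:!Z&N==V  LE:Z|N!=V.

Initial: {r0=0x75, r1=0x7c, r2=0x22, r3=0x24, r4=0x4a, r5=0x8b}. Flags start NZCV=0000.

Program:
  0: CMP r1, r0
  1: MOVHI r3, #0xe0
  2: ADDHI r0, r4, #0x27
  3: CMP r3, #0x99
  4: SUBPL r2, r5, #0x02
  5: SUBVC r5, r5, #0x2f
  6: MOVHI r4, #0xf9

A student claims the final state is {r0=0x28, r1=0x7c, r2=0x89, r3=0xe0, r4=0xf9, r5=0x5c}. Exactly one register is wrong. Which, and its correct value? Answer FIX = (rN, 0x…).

[0] flags=0010 → (cmp)
[1] flags=0010 HI?T → r3=0xe0
[2] flags=0010 HI?T → r0=0x71
[3] flags=0010 → (cmp)
[4] flags=0010 PL?T → r2=0x89
[5] flags=0010 VC?T → r5=0x5c
[6] flags=0010 HI?T → r4=0xf9

FIX = (r0, 0x71)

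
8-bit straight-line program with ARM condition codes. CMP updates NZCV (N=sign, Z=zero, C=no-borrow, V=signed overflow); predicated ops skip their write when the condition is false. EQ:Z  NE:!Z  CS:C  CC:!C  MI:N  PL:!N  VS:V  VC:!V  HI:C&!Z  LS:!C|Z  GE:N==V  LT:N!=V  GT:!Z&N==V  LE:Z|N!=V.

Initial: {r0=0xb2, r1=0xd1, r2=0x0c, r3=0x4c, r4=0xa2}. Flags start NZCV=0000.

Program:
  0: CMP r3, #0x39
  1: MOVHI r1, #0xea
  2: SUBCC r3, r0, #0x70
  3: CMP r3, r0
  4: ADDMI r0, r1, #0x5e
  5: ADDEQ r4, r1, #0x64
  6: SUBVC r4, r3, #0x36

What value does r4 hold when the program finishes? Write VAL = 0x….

0: ✓ CMP  NZCV=0010
1: ✓ MOVHI  r1←0xea
2: · SUBCC
3: ✓ CMP  NZCV=1001
4: ✓ ADDMI  r0←0x48
5: · ADDEQ
6: · SUBVC

VAL = 0xa2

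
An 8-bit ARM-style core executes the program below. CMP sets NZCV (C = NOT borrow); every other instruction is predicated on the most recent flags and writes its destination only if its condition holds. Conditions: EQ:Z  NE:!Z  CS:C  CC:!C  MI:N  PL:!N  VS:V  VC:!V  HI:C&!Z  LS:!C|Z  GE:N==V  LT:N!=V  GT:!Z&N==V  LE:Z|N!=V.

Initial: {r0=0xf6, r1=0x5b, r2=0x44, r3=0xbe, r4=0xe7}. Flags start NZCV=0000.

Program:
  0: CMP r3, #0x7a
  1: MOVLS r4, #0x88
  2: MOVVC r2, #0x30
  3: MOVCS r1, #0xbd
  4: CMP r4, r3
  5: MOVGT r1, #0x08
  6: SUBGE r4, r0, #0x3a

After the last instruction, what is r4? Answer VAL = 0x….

[0] flags=0011 → (cmp)
[1] flags=0011 LS?F → skip
[2] flags=0011 VC?F → skip
[3] flags=0011 CS?T → r1=0xbd
[4] flags=0010 → (cmp)
[5] flags=0010 GT?T → r1=0x08
[6] flags=0010 GE?T → r4=0xbc

VAL = 0xbc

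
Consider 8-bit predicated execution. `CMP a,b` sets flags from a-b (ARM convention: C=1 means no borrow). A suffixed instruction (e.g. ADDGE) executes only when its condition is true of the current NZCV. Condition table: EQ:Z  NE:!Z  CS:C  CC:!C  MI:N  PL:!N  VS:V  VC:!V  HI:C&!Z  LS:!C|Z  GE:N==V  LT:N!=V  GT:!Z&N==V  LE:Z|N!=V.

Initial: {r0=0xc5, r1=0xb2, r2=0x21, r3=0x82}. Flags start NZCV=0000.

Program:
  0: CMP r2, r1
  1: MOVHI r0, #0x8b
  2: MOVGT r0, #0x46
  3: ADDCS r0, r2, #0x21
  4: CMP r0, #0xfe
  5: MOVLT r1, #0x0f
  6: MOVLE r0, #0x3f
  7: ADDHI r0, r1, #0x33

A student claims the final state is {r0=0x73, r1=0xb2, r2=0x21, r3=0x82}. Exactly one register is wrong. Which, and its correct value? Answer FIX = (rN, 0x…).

[0] flags=0000 → (cmp)
[1] flags=0000 HI?F → skip
[2] flags=0000 GT?T → r0=0x46
[3] flags=0000 CS?F → skip
[4] flags=0000 → (cmp)
[5] flags=0000 LT?F → skip
[6] flags=0000 LE?F → skip
[7] flags=0000 HI?F → skip

FIX = (r0, 0x46)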